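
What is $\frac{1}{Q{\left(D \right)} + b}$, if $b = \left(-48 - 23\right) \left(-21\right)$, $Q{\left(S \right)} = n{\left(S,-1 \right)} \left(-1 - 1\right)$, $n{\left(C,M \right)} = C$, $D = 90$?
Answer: $\frac{1}{1311} \approx 0.00076278$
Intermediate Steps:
$Q{\left(S \right)} = - 2 S$ ($Q{\left(S \right)} = S \left(-1 - 1\right) = S \left(-2\right) = - 2 S$)
$b = 1491$ ($b = \left(-71\right) \left(-21\right) = 1491$)
$\frac{1}{Q{\left(D \right)} + b} = \frac{1}{\left(-2\right) 90 + 1491} = \frac{1}{-180 + 1491} = \frac{1}{1311}$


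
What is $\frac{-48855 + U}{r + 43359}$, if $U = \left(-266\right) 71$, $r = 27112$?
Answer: $- \frac{67741}{70471} \approx -0.96126$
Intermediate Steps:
$U = -18886$
$\frac{-48855 + U}{r + 43359} = \frac{-48855 - 18886}{27112 + 43359} = - \frac{67741}{70471}$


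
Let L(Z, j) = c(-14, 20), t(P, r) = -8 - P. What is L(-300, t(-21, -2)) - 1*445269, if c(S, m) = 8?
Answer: -445261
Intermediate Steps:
L(Z, j) = 8
L(-300, t(-21, -2)) - 1*445269 = 8 - 1*445269 = 8 - 445269 = -445261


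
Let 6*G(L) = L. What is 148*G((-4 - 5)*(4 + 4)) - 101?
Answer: -1877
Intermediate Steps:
G(L) = L/6
148*G((-4 - 5)*(4 + 4)) - 101 = 148*(((-4 - 5)*(4 + 4))/6) - 101 = 148*((-9*8)/6) - 101 = 148*((1/6)*(-72)) - 101 = 148*(-12) - 101 = -1776 - 101 = -1877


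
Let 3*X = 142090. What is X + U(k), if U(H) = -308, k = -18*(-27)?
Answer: 141166/3 ≈ 47055.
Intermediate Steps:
k = 486
X = 142090/3 (X = (⅓)*142090 = 142090/3 ≈ 47363.)
X + U(k) = 142090/3 - 308 = 141166/3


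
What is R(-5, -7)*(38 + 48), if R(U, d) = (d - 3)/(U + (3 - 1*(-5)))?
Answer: -860/3 ≈ -286.67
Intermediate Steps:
R(U, d) = (-3 + d)/(8 + U) (R(U, d) = (-3 + d)/(U + (3 + 5)) = (-3 + d)/(U + 8) = (-3 + d)/(8 + U))
R(-5, -7)*(38 + 48) = ((-3 - 7)/(8 - 5))*(38 + 48) = (-10/3)*86 = ((1/3)*(-10))*86 = -10/3*86 = -860/3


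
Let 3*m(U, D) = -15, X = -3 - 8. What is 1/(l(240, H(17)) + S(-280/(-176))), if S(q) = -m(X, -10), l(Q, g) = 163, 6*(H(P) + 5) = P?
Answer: 1/168 ≈ 0.0059524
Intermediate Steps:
X = -11
m(U, D) = -5 (m(U, D) = (⅓)*(-15) = -5)
H(P) = -5 + P/6
S(q) = 5 (S(q) = -1*(-5) = 5)
1/(l(240, H(17)) + S(-280/(-176))) = 1/(163 + 5) = 1/168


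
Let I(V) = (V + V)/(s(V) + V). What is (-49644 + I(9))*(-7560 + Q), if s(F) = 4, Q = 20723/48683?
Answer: 237504958320978/632879 ≈ 3.7528e+8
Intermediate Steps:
Q = 20723/48683 (Q = 20723*(1/48683) = 20723/48683 ≈ 0.42567)
I(V) = 2*V/(4 + V) (I(V) = (V + V)/(4 + V) = (2*V)/(4 + V) = 2*V/(4 + V))
(-49644 + I(9))*(-7560 + Q) = (-49644 + 2*9/(4 + 9))*(-7560 + 20723/48683) = (-49644 + 2*9/13)*(-368022757/48683) = (-49644 + 2*9*(1/13))*(-368022757/48683) = (-49644 + 18/13)*(-368022757/48683) = -645354/13*(-368022757/48683) = 237504958320978/632879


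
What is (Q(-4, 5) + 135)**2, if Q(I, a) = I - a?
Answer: 15876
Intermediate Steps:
(Q(-4, 5) + 135)**2 = ((-4 - 1*5) + 135)**2 = ((-4 - 5) + 135)**2 = (-9 + 135)**2 = 126**2 = 15876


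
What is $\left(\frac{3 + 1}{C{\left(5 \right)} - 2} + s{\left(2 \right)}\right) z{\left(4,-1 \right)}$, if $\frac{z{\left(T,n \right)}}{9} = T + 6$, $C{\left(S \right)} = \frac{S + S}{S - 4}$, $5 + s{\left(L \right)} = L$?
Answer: $-225$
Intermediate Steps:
$s{\left(L \right)} = -5 + L$
$C{\left(S \right)} = \frac{2 S}{-4 + S}$
$z{\left(T,n \right)} = 54 + 9 T$ ($z{\left(T,n \right)} = 9 \left(T + 6\right) = 9 \left(6 + T\right) = 54 + 9 T$)
$\left(\frac{3 + 1}{C{\left(5 \right)} - 2} + s{\left(2 \right)}\right) z{\left(4,-1 \right)} = \left(\frac{3 + 1}{2 \cdot 5 \frac{1}{-4 + 5} - 2} + \left(-5 + 2\right)\right) \left(54 + 9 \cdot 4\right) = \left(\frac{4}{2 \cdot 5 \cdot 1^{-1} - 2} - 3\right) \left(54 + 36\right) = \left(\frac{4}{2 \cdot 5 \cdot 1 - 2} - 3\right) 90 = \left(\frac{4}{10 - 2} - 3\right) 90 = \left(\frac{4}{8} - 3\right) 90 = \left(4 \cdot \frac{1}{8} - 3\right) 90 = \left(\frac{1}{2} - 3\right) 90 = \left(- \frac{5}{2}\right) 90 = -225$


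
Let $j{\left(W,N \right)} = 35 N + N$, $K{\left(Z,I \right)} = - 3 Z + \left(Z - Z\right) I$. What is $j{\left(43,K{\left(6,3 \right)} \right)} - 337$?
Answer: $-985$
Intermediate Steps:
$K{\left(Z,I \right)} = - 3 Z$ ($K{\left(Z,I \right)} = - 3 Z + 0 I = - 3 Z + 0 = - 3 Z$)
$j{\left(W,N \right)} = 36 N$
$j{\left(43,K{\left(6,3 \right)} \right)} - 337 = 36 \left(\left(-3\right) 6\right) - 337 = 36 \left(-18\right) - 337 = -648 - 337 = -985$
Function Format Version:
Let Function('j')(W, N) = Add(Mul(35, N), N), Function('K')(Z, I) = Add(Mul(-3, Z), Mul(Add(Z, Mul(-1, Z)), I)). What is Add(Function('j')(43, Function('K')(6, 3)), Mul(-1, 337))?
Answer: -985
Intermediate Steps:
Function('K')(Z, I) = Mul(-3, Z) (Function('K')(Z, I) = Add(Mul(-3, Z), Mul(0, I)) = Add(Mul(-3, Z), 0) = Mul(-3, Z))
Function('j')(W, N) = Mul(36, N)
Add(Function('j')(43, Function('K')(6, 3)), Mul(-1, 337)) = Add(Mul(36, Mul(-3, 6)), Mul(-1, 337)) = Add(Mul(36, -18), -337) = Add(-648, -337) = -985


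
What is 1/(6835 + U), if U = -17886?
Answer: -1/11051 ≈ -9.0490e-5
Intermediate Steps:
1/(6835 + U) = 1/(6835 - 17886) = 1/(-11051) = -1/11051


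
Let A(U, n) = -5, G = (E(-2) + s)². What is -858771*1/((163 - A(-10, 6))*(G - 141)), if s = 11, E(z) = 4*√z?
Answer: 286257*I/(224*(13*I + 22*√2)) ≈ 14.611 + 34.969*I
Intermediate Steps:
G = (11 + 4*I*√2)² (G = (4*√(-2) + 11)² = (4*(I*√2) + 11)² = (4*I*√2 + 11)² = (11 + 4*I*√2)² ≈ 89.0 + 124.45*I)
-858771*1/((163 - A(-10, 6))*(G - 141)) = -858771*1/((163 - 1*(-5))*((89 + 88*I*√2) - 141)) = -858771*1/((-52 + 88*I*√2)*(163 + 5)) = -858771*1/(168*(-52 + 88*I*√2)) = -858771/(-8736 + 14784*I*√2)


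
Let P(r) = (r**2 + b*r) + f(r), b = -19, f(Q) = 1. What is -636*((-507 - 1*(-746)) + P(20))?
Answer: -165360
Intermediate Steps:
P(r) = 1 + r**2 - 19*r (P(r) = (r**2 - 19*r) + 1 = 1 + r**2 - 19*r)
-636*((-507 - 1*(-746)) + P(20)) = -636*((-507 - 1*(-746)) + (1 + 20**2 - 19*20)) = -636*((-507 + 746) + (1 + 400 - 380)) = -636*(239 + 21) = -636*260 = -165360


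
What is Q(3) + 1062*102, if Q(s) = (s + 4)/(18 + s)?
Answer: 324973/3 ≈ 1.0832e+5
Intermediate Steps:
Q(s) = (4 + s)/(18 + s)
Q(3) + 1062*102 = (4 + 3)/(18 + 3) + 1062*102 = 7/21 + 108324 = (1/21)*7 + 108324 = 1/3 + 108324 = 324973/3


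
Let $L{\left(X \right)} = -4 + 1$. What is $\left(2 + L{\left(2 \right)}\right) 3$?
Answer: $-3$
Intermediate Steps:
$L{\left(X \right)} = -3$
$\left(2 + L{\left(2 \right)}\right) 3 = \left(2 - 3\right) 3 = \left(-1\right) 3 = -3$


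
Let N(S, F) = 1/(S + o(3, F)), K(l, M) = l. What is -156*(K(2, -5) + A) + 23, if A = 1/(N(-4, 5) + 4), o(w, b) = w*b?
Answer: -4907/15 ≈ -327.13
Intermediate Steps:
o(w, b) = b*w
N(S, F) = 1/(S + 3*F) (N(S, F) = 1/(S + F*3) = 1/(S + 3*F))
A = 11/45 (A = 1/(1/(-4 + 3*5) + 4) = 1/(1/(-4 + 15) + 4) = 1/(1/11 + 4) = 1/(45/11) = 11/45 ≈ 0.24444)
-156*(K(2, -5) + A) + 23 = -156*(2 + 11/45) + 23 = -156*101/45 + 23 = -39*404/45 + 23 = -5252/15 + 23 = -4907/15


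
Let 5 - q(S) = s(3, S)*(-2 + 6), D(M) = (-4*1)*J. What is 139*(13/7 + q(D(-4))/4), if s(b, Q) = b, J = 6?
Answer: 417/28 ≈ 14.893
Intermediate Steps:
D(M) = -24 (D(M) = -4*1*6 = -4*6 = -24)
q(S) = -7 (q(S) = 5 - 3*(-2 + 6) = 5 - 3*4 = 5 - 1*12 = 5 - 12 = -7)
139*(13/7 + q(D(-4))/4) = 139*(13/7 - 7/4) = 139*(3/28) = 417/28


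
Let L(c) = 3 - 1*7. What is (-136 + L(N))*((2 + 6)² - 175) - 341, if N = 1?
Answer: 15199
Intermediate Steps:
L(c) = -4 (L(c) = 3 - 7 = -4)
(-136 + L(N))*((2 + 6)² - 175) - 341 = (-136 - 4)*((2 + 6)² - 175) - 341 = -140*(8² - 175) - 341 = -140*(64 - 175) - 341 = -140*(-111) - 341 = 15540 - 341 = 15199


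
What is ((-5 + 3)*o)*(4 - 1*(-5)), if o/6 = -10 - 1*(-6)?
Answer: 432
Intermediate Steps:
o = -24 (o = 6*(-10 - 1*(-6)) = 6*(-10 + 6) = 6*(-4) = -24)
((-5 + 3)*o)*(4 - 1*(-5)) = ((-5 + 3)*(-24))*(4 - 1*(-5)) = (-2*(-24))*(4 + 5) = 48*9 = 432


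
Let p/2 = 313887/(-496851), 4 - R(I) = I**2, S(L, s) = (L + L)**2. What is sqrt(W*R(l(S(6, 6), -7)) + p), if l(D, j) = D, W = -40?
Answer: sqrt(22746278741891734)/165617 ≈ 910.65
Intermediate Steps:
S(L, s) = 4*L**2 (S(L, s) = (2*L)**2 = 4*L**2)
R(I) = 4 - I**2
p = -209258/165617 (p = 2*(313887/(-496851)) = 2*(313887*(-1/496851)) = 2*(-104629/165617) = -209258/165617 ≈ -1.2635)
sqrt(W*R(l(S(6, 6), -7)) + p) = sqrt(-40*(4 - (4*6**2)**2) - 209258/165617) = sqrt(-40*(4 - (4*36)**2) - 209258/165617) = sqrt(-40*(4 - 1*144**2) - 209258/165617) = sqrt(-40*(4 - 1*20736) - 209258/165617) = sqrt(-40*(4 - 20736) - 209258/165617) = sqrt(-40*(-20732) - 209258/165617) = sqrt(829280 - 209258/165617) = sqrt(137342656502/165617) = sqrt(22746278741891734)/165617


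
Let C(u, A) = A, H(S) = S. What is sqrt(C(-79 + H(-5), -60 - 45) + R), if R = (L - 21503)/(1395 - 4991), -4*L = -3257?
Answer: I*sqrt(1283380935)/3596 ≈ 9.9623*I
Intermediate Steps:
L = 3257/4 (L = -1/4*(-3257) = 3257/4 ≈ 814.25)
R = 82755/14384 (R = (3257/4 - 21503)/(1395 - 4991) = -82755/4/(-3596) = -82755/4*(-1/3596) = 82755/14384 ≈ 5.7533)
sqrt(C(-79 + H(-5), -60 - 45) + R) = sqrt((-60 - 45) + 82755/14384) = sqrt(-105 + 82755/14384) = sqrt(-1427565/14384) = I*sqrt(1283380935)/3596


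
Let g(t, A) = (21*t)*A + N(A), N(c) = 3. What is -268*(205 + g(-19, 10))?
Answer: 1013576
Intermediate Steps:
g(t, A) = 3 + 21*A*t (g(t, A) = (21*t)*A + 3 = 21*A*t + 3 = 3 + 21*A*t)
-268*(205 + g(-19, 10)) = -268*(205 + (3 + 21*10*(-19))) = -268*(205 + (3 - 3990)) = -268*(205 - 3987) = -268*(-3782) = 1013576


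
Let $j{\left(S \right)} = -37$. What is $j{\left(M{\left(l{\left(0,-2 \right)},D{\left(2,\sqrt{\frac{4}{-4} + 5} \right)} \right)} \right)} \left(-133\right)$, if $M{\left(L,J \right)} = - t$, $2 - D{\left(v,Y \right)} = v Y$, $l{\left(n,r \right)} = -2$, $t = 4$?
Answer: $4921$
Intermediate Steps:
$D{\left(v,Y \right)} = 2 - Y v$ ($D{\left(v,Y \right)} = 2 - v Y = 2 - Y v$)
$M{\left(L,J \right)} = -4$ ($M{\left(L,J \right)} = \left(-1\right) 4 = -4$)
$j{\left(M{\left(l{\left(0,-2 \right)},D{\left(2,\sqrt{\frac{4}{-4} + 5} \right)} \right)} \right)} \left(-133\right) = \left(-37\right) \left(-133\right) = 4921$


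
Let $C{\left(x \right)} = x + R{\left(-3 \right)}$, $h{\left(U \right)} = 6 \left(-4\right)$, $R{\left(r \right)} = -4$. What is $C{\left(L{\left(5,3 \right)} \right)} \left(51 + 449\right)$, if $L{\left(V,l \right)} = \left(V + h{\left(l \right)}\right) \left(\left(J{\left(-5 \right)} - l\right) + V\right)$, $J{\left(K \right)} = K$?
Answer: $26500$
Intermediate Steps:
$h{\left(U \right)} = -24$
$L{\left(V,l \right)} = \left(-24 + V\right) \left(-5 + V - l\right)$ ($L{\left(V,l \right)} = \left(V - 24\right) \left(\left(-5 - l\right) + V\right) = \left(-24 + V\right) \left(-5 + V - l\right)$)
$C{\left(x \right)} = -4 + x$ ($C{\left(x \right)} = x - 4 = -4 + x$)
$C{\left(L{\left(5,3 \right)} \right)} \left(51 + 449\right) = \left(-4 + \left(120 + 5^{2} - 145 + 24 \cdot 3 - 5 \cdot 3\right)\right) \left(51 + 449\right) = \left(-4 + \left(120 + 25 - 145 + 72 - 15\right)\right) 500 = \left(-4 + 57\right) 500 = 53 \cdot 500 = 26500$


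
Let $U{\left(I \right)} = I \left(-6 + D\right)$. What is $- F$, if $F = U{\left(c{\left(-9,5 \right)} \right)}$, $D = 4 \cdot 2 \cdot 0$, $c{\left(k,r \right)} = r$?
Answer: $30$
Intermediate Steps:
$D = 0$ ($D = 8 \cdot 0 = 0$)
$U{\left(I \right)} = - 6 I$ ($U{\left(I \right)} = I \left(-6 + 0\right) = I \left(-6\right) = - 6 I$)
$F = -30$ ($F = \left(-6\right) 5 = -30$)
$- F = \left(-1\right) \left(-30\right) = 30$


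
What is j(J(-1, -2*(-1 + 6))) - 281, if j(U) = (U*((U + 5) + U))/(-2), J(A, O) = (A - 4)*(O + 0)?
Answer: -2906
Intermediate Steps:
J(A, O) = O*(-4 + A) (J(A, O) = (-4 + A)*O = O*(-4 + A))
j(U) = -U*(5 + 2*U)/2 (j(U) = (U*((5 + U) + U))*(-1/2) = (U*(5 + 2*U))*(-1/2) = -U*(5 + 2*U)/2)
j(J(-1, -2*(-1 + 6))) - 281 = -(-2*(-1 + 6))*(-4 - 1)*(5 + 2*((-2*(-1 + 6))*(-4 - 1)))/2 - 281 = --2*5*(-5)*(5 + 2*(-2*5*(-5)))/2 - 281 = -(-10*(-5))*(5 + 2*(-10*(-5)))/2 - 281 = -1/2*50*(5 + 2*50) - 281 = -1/2*50*(5 + 100) - 281 = -1/2*50*105 - 281 = -2625 - 281 = -2906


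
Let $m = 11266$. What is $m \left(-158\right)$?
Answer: $-1780028$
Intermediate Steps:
$m \left(-158\right) = 11266 \left(-158\right) = -1780028$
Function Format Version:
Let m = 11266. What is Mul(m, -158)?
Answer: -1780028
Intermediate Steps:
Mul(m, -158) = Mul(11266, -158) = -1780028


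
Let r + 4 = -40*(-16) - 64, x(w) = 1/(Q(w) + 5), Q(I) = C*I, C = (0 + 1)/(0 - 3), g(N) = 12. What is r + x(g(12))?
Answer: 573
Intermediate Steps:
C = -1/3 (C = 1/(-3) = 1*(-1/3) = -1/3 ≈ -0.33333)
Q(I) = -I/3
x(w) = 1/(5 - w/3) (x(w) = 1/(-w/3 + 5) = 1/(5 - w/3))
r = 572 (r = -4 + (-40*(-16) - 64) = -4 + (640 - 64) = -4 + 576 = 572)
r + x(g(12)) = 572 - 3/(-15 + 12) = 572 - 3/(-3) = 572 - 3*(-1/3) = 572 + 1 = 573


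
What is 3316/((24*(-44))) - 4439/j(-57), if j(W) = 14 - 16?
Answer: 585119/264 ≈ 2216.4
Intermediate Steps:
j(W) = -2
3316/((24*(-44))) - 4439/j(-57) = 3316/((24*(-44))) - 4439/(-2) = 3316/(-1056) - 4439*(-½) = 3316*(-1/1056) + 4439/2 = -829/264 + 4439/2 = 585119/264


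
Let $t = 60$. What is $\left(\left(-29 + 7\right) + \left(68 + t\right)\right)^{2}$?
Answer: $11236$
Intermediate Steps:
$\left(\left(-29 + 7\right) + \left(68 + t\right)\right)^{2} = \left(\left(-29 + 7\right) + \left(68 + 60\right)\right)^{2} = \left(-22 + 128\right)^{2} = 106^{2} = 11236$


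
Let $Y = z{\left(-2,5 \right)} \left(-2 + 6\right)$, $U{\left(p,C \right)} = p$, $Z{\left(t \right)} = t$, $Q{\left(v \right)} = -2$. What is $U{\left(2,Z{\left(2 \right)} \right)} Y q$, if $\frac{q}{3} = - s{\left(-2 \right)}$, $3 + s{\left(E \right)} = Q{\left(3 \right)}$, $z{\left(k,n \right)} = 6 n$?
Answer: $3600$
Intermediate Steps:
$s{\left(E \right)} = -5$ ($s{\left(E \right)} = -3 - 2 = -5$)
$q = 15$ ($q = 3 \left(\left(-1\right) \left(-5\right)\right) = 3 \cdot 5 = 15$)
$Y = 120$ ($Y = 6 \cdot 5 \left(-2 + 6\right) = 30 \cdot 4 = 120$)
$U{\left(2,Z{\left(2 \right)} \right)} Y q = 2 \cdot 120 \cdot 15 = 240 \cdot 15 = 3600$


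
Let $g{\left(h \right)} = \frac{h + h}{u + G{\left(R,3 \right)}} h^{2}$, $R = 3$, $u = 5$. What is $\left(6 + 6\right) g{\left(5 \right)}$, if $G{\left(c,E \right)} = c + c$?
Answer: $\frac{3000}{11} \approx 272.73$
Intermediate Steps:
$G{\left(c,E \right)} = 2 c$
$g{\left(h \right)} = \frac{2 h^{3}}{11}$ ($g{\left(h \right)} = \frac{h + h}{5 + 2 \cdot 3} h^{2} = \frac{2 h}{5 + 6} h^{2} = \frac{2 h}{11} h^{2} = \frac{2 h^{3}}{11}$)
$\left(6 + 6\right) g{\left(5 \right)} = \left(6 + 6\right) \frac{2 \cdot 5^{3}}{11} = 12 \cdot \frac{2}{11} \cdot 125 = 12 \cdot \frac{250}{11} = \frac{3000}{11}$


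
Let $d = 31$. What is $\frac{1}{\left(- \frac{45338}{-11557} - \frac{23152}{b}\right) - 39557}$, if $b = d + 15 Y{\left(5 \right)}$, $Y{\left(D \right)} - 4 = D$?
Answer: $- \frac{959231}{38074321445} \approx -2.5194 \cdot 10^{-5}$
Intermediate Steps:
$Y{\left(D \right)} = 4 + D$
$b = 166$ ($b = 31 + 15 \left(4 + 5\right) = 31 + 15 \cdot 9 = 31 + 135 = 166$)
$\frac{1}{\left(- \frac{45338}{-11557} - \frac{23152}{b}\right) - 39557} = \frac{1}{\left(- \frac{45338}{-11557} - \frac{23152}{166}\right) - 39557} = \frac{1}{\left(\left(-45338\right) \left(- \frac{1}{11557}\right) - \frac{11576}{83}\right) - 39557} = \frac{1}{\left(\frac{45338}{11557} - \frac{11576}{83}\right) - 39557} = \frac{1}{- \frac{130020778}{959231} - 39557} = \frac{1}{- \frac{38074321445}{959231}} = - \frac{959231}{38074321445}$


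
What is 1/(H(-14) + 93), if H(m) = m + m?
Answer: 1/65 ≈ 0.015385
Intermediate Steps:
H(m) = 2*m
1/(H(-14) + 93) = 1/(2*(-14) + 93) = 1/(-28 + 93) = 1/65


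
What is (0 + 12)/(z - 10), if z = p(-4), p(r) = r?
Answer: -6/7 ≈ -0.85714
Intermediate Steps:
z = -4
(0 + 12)/(z - 10) = (0 + 12)/(-4 - 10) = 12/(-14) = 12*(-1/14) = -6/7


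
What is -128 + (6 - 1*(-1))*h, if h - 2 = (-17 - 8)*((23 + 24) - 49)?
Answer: 236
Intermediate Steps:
h = 52 (h = 2 + (-17 - 8)*((23 + 24) - 49) = 2 - 25*(47 - 49) = 2 - 25*(-2) = 2 + 50 = 52)
-128 + (6 - 1*(-1))*h = -128 + (6 - 1*(-1))*52 = -128 + (6 + 1)*52 = -128 + 7*52 = -128 + 364 = 236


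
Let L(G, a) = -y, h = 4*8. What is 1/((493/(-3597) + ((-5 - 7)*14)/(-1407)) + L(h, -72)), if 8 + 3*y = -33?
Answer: 80333/1096466 ≈ 0.073265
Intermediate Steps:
y = -41/3 (y = -8/3 + (1/3)*(-33) = -8/3 - 11 = -41/3 ≈ -13.667)
h = 32
L(G, a) = 41/3 (L(G, a) = -1*(-41/3) = 41/3)
1/((493/(-3597) + ((-5 - 7)*14)/(-1407)) + L(h, -72)) = 1/((493/(-3597) + ((-5 - 7)*14)/(-1407)) + 41/3) = 1/((493*(-1/3597) - 12*14*(-1/1407)) + 41/3) = 1/((-493/3597 - 168*(-1/1407)) + 41/3) = 1/((-493/3597 + 8/67) + 41/3) = 1/(-4255/240999 + 41/3) = 1/(1096466/80333) = 80333/1096466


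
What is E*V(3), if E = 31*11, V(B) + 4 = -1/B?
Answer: -4433/3 ≈ -1477.7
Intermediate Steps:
V(B) = -4 - 1/B
E = 341
E*V(3) = 341*(-4 - 1/3) = 341*(-4 - 1*⅓) = 341*(-4 - ⅓) = 341*(-13/3) = -4433/3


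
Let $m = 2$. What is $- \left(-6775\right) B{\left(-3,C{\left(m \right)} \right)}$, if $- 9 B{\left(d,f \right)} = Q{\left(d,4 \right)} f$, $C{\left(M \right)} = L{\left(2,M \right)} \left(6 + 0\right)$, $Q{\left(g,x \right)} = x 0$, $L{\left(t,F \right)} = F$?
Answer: $0$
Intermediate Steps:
$Q{\left(g,x \right)} = 0$
$C{\left(M \right)} = 6 M$ ($C{\left(M \right)} = M \left(6 + 0\right) = M 6 = 6 M$)
$B{\left(d,f \right)} = 0$ ($B{\left(d,f \right)} = - \frac{0 f}{9} = \left(- \frac{1}{9}\right) 0 = 0$)
$- \left(-6775\right) B{\left(-3,C{\left(m \right)} \right)} = - \left(-6775\right) 0 = \left(-1\right) 0 = 0$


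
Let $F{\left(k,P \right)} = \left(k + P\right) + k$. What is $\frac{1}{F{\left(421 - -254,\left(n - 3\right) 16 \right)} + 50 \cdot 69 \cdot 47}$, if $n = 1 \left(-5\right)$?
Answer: $\frac{1}{163372} \approx 6.121 \cdot 10^{-6}$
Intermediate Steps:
$n = -5$
$F{\left(k,P \right)} = P + 2 k$ ($F{\left(k,P \right)} = \left(P + k\right) + k = P + 2 k$)
$\frac{1}{F{\left(421 - -254,\left(n - 3\right) 16 \right)} + 50 \cdot 69 \cdot 47} = \frac{1}{\left(\left(-5 - 3\right) 16 + 2 \left(421 - -254\right)\right) + 50 \cdot 69 \cdot 47} = \frac{1}{\left(\left(-8\right) 16 + 2 \left(421 + 254\right)\right) + 3450 \cdot 47} = \frac{1}{\left(-128 + 2 \cdot 675\right) + 162150} = \frac{1}{\left(-128 + 1350\right) + 162150} = \frac{1}{1222 + 162150} = \frac{1}{163372}$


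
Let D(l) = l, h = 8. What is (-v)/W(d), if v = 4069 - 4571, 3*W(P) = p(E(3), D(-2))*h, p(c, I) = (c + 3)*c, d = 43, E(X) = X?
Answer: 251/24 ≈ 10.458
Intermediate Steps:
p(c, I) = c*(3 + c) (p(c, I) = (3 + c)*c = c*(3 + c))
W(P) = 48 (W(P) = ((3*(3 + 3))*8)/3 = ((3*6)*8)/3 = (18*8)/3 = (1/3)*144 = 48)
v = -502
(-v)/W(d) = -1*(-502)/48 = 502*(1/48) = 251/24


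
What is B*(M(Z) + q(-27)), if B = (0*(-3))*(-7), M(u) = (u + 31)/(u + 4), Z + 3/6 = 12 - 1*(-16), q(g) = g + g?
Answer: 0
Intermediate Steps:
q(g) = 2*g
Z = 55/2 (Z = -½ + (12 - 1*(-16)) = -½ + (12 + 16) = -½ + 28 = 55/2 ≈ 27.500)
M(u) = (31 + u)/(4 + u)
B = 0 (B = 0*(-7) = 0)
B*(M(Z) + q(-27)) = 0*((31 + 55/2)/(4 + 55/2) + 2*(-27)) = 0*((117/2)/(63/2) - 54) = 0*((2/63)*(117/2) - 54) = 0*(13/7 - 54) = 0*(-365/7) = 0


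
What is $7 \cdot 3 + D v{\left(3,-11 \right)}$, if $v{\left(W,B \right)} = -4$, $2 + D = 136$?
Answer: $-515$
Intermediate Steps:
$D = 134$ ($D = -2 + 136 = 134$)
$7 \cdot 3 + D v{\left(3,-11 \right)} = 7 \cdot 3 + 134 \left(-4\right) = 21 - 536 = -515$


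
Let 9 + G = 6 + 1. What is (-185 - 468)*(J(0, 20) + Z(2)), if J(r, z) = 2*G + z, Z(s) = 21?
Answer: -24161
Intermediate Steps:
G = -2 (G = -9 + (6 + 1) = -9 + 7 = -2)
J(r, z) = -4 + z (J(r, z) = 2*(-2) + z = -4 + z)
(-185 - 468)*(J(0, 20) + Z(2)) = (-185 - 468)*((-4 + 20) + 21) = -653*(16 + 21) = -653*37 = -24161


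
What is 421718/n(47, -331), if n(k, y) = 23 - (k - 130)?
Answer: 210859/53 ≈ 3978.5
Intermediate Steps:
n(k, y) = 153 - k (n(k, y) = 23 - (-130 + k) = 23 + (130 - k) = 153 - k)
421718/n(47, -331) = 421718/(153 - 1*47) = 421718/(153 - 47) = 421718/106 = 421718*(1/106) = 210859/53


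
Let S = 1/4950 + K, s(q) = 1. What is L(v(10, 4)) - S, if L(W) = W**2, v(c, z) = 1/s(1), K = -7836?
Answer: 38793149/4950 ≈ 7837.0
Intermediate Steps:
v(c, z) = 1 (v(c, z) = 1/1 = 1)
S = -38788199/4950 (S = 1/4950 - 7836 = -38788199/4950 ≈ -7836.0)
L(v(10, 4)) - S = 1**2 - 1*(-38788199/4950) = 1 + 38788199/4950 = 38793149/4950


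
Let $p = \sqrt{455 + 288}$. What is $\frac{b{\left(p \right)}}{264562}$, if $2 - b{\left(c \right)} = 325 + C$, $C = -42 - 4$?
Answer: $- \frac{277}{264562} \approx -0.001047$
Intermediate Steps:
$C = -46$
$p = \sqrt{743} \approx 27.258$
$b{\left(c \right)} = -277$ ($b{\left(c \right)} = 2 - \left(325 - 46\right) = 2 - 279 = -277$)
$\frac{b{\left(p \right)}}{264562} = - \frac{277}{264562}$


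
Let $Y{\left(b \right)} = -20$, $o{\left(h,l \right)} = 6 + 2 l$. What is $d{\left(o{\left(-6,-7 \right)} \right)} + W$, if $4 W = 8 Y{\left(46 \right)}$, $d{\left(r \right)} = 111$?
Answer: $71$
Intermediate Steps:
$W = -40$ ($W = \frac{8 \left(-20\right)}{4} = \frac{1}{4} \left(-160\right) = -40$)
$d{\left(o{\left(-6,-7 \right)} \right)} + W = 111 - 40 = 71$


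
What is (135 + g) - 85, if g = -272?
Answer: -222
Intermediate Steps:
(135 + g) - 85 = (135 - 272) - 85 = -137 - 85 = -222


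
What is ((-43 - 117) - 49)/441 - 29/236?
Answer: -62113/104076 ≈ -0.59680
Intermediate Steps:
((-43 - 117) - 49)/441 - 29/236 = (-160 - 49)*(1/441) - 29*1/236 = -209*1/441 - 29/236 = -209/441 - 29/236 = -62113/104076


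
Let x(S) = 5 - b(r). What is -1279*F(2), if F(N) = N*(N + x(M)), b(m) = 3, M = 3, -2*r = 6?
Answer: -10232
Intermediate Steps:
r = -3 (r = -1/2*6 = -3)
x(S) = 2 (x(S) = 5 - 1*3 = 5 - 3 = 2)
F(N) = N*(2 + N) (F(N) = N*(N + 2) = N*(2 + N))
-1279*F(2) = -2558*(2 + 2) = -2558*4 = -1279*8 = -10232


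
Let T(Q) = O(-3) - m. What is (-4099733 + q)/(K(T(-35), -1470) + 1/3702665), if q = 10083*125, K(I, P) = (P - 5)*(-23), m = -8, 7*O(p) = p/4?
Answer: -5256595744535/62806455063 ≈ -83.695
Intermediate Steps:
O(p) = p/28 (O(p) = (p/4)/7 = p/28)
T(Q) = 221/28 (T(Q) = (1/28)*(-3) - 1*(-8) = -3/28 + 8 = 221/28)
K(I, P) = 115 - 23*P (K(I, P) = (-5 + P)*(-23) = 115 - 23*P)
q = 1260375
(-4099733 + q)/(K(T(-35), -1470) + 1/3702665) = (-4099733 + 1260375)/((115 - 23*(-1470)) + 1/3702665) = -2839358/((115 + 33810) + 1/3702665) = -2839358/(33925 + 1/3702665) = -2839358/125612910126/3702665 = -2839358*3702665/125612910126 = -5256595744535/62806455063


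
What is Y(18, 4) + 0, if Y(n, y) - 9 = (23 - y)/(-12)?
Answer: 89/12 ≈ 7.4167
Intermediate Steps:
Y(n, y) = 85/12 + y/12 (Y(n, y) = 9 + (23 - y)/(-12) = 9 + (23 - y)*(-1/12) = 9 + (-23/12 + y/12) = 85/12 + y/12)
Y(18, 4) + 0 = (85/12 + (1/12)*4) + 0 = (85/12 + 1/3) + 0 = 89/12 + 0 = 89/12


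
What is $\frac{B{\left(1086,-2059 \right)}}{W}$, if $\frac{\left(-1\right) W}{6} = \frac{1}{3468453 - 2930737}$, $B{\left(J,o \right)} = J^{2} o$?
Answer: $217629470824104$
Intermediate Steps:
$B{\left(J,o \right)} = o J^{2}$
$W = - \frac{3}{268858}$ ($W = - \frac{6}{3468453 - 2930737} = - \frac{6}{537716} = \left(-6\right) \frac{1}{537716} = - \frac{3}{268858} \approx -1.1158 \cdot 10^{-5}$)
$\frac{B{\left(1086,-2059 \right)}}{W} = \frac{\left(-2059\right) 1086^{2}}{- \frac{3}{268858}} = \left(-2059\right) 1179396 \left(- \frac{268858}{3}\right) = \left(-2428376364\right) \left(- \frac{268858}{3}\right) = 217629470824104$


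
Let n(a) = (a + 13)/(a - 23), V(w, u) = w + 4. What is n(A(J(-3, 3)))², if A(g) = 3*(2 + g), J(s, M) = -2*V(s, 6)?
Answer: 169/529 ≈ 0.31947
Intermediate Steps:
V(w, u) = 4 + w
J(s, M) = -8 - 2*s (J(s, M) = -2*(4 + s) = -8 - 2*s)
A(g) = 6 + 3*g
n(a) = (13 + a)/(-23 + a)
n(A(J(-3, 3)))² = ((13 + (6 + 3*(-8 - 2*(-3))))/(-23 + (6 + 3*(-8 - 2*(-3)))))² = ((13 + (6 + 3*(-8 + 6)))/(-23 + (6 + 3*(-8 + 6))))² = ((13 + (6 + 3*(-2)))/(-23 + (6 + 3*(-2))))² = ((13 + (6 - 6))/(-23 + (6 - 6)))² = ((13 + 0)/(-23 + 0))² = (13/(-23))² = (-1/23*13)² = (-13/23)² = 169/529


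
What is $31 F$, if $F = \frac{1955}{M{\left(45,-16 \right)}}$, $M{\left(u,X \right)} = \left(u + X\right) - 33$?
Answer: $- \frac{60605}{4} \approx -15151.0$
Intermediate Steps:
$M{\left(u,X \right)} = -33 + X + u$ ($M{\left(u,X \right)} = \left(X + u\right) - 33 = -33 + X + u$)
$F = - \frac{1955}{4}$ ($F = \frac{1955}{-33 - 16 + 45} = \frac{1955}{-4} = 1955 \left(- \frac{1}{4}\right) = - \frac{1955}{4} \approx -488.75$)
$31 F = 31 \left(- \frac{1955}{4}\right) = - \frac{60605}{4}$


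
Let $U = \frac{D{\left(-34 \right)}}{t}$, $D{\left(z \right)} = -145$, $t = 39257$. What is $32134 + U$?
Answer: $\frac{1261484293}{39257} \approx 32134.0$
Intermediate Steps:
$U = - \frac{145}{39257} \approx -0.0036936$
$32134 + U = 32134 - \frac{145}{39257} = \frac{1261484293}{39257}$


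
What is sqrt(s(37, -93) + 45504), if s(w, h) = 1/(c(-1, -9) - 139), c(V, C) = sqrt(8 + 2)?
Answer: sqrt(45504 - 1/(139 - sqrt(10))) ≈ 213.32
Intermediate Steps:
c(V, C) = sqrt(10)
s(w, h) = 1/(-139 + sqrt(10)) (s(w, h) = 1/(sqrt(10) - 139) = 1/(-139 + sqrt(10)))
sqrt(s(37, -93) + 45504) = sqrt((-139/19311 - sqrt(10)/19311) + 45504) = sqrt(878727605/19311 - sqrt(10)/19311)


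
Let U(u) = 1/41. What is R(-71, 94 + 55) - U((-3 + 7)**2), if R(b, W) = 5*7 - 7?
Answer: 1147/41 ≈ 27.976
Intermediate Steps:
R(b, W) = 28 (R(b, W) = 35 - 7 = 28)
U(u) = 1/41
R(-71, 94 + 55) - U((-3 + 7)**2) = 28 - 1*1/41 = 28 - 1/41 = 1147/41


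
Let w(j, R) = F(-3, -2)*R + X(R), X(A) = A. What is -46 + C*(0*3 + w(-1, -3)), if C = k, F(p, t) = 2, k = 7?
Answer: -109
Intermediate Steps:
C = 7
w(j, R) = 3*R (w(j, R) = 2*R + R = 3*R)
-46 + C*(0*3 + w(-1, -3)) = -46 + 7*(0*3 + 3*(-3)) = -46 + 7*(0 - 9) = -46 + 7*(-9) = -46 - 63 = -109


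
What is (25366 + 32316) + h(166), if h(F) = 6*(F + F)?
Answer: 59674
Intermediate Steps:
h(F) = 12*F (h(F) = 6*(2*F) = 12*F)
(25366 + 32316) + h(166) = (25366 + 32316) + 12*166 = 57682 + 1992 = 59674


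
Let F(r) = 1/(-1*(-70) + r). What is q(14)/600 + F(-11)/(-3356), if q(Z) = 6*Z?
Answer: 692989/4950100 ≈ 0.13999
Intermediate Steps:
F(r) = 1/(70 + r)
q(14)/600 + F(-11)/(-3356) = (6*14)/600 + 1/((70 - 11)*(-3356)) = 84*(1/600) - 1/3356/59 = 7/50 + (1/59)*(-1/3356) = 7/50 - 1/198004 = 692989/4950100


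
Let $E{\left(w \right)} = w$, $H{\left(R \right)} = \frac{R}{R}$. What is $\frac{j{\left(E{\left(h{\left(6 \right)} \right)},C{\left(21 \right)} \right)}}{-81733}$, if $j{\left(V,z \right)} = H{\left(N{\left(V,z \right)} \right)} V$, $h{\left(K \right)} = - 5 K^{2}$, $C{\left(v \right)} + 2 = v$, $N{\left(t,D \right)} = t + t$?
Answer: $\frac{180}{81733} \approx 0.0022023$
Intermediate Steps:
$N{\left(t,D \right)} = 2 t$
$C{\left(v \right)} = -2 + v$
$H{\left(R \right)} = 1$
$j{\left(V,z \right)} = V$ ($j{\left(V,z \right)} = 1 V = V$)
$\frac{j{\left(E{\left(h{\left(6 \right)} \right)},C{\left(21 \right)} \right)}}{-81733} = \frac{\left(-5\right) 6^{2}}{-81733} = \left(-5\right) 36 \left(- \frac{1}{81733}\right) = \left(-180\right) \left(- \frac{1}{81733}\right) = \frac{180}{81733}$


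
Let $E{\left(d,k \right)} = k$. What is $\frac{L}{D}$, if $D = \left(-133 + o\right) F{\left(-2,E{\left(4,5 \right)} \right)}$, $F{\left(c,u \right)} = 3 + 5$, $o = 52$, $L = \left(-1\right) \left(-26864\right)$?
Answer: $- \frac{3358}{81} \approx -41.457$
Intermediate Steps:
$L = 26864$
$F{\left(c,u \right)} = 8$
$D = -648$ ($D = \left(-133 + 52\right) 8 = \left(-81\right) 8 = -648$)
$\frac{L}{D} = \frac{26864}{-648} = 26864 \left(- \frac{1}{648}\right) = - \frac{3358}{81}$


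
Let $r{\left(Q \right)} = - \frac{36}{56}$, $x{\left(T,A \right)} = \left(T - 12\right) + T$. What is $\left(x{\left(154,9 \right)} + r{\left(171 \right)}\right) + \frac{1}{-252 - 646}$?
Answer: $\frac{928304}{3143} \approx 295.36$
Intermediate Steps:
$x{\left(T,A \right)} = -12 + 2 T$ ($x{\left(T,A \right)} = \left(-12 + T\right) + T = -12 + 2 T$)
$r{\left(Q \right)} = - \frac{9}{14}$ ($r{\left(Q \right)} = \left(-36\right) \frac{1}{56} = - \frac{9}{14}$)
$\left(x{\left(154,9 \right)} + r{\left(171 \right)}\right) + \frac{1}{-252 - 646} = \left(\left(-12 + 2 \cdot 154\right) - \frac{9}{14}\right) + \frac{1}{-252 - 646} = \left(\left(-12 + 308\right) - \frac{9}{14}\right) + \frac{1}{-898} = \left(296 - \frac{9}{14}\right) - \frac{1}{898} = \frac{4135}{14} - \frac{1}{898} = \frac{928304}{3143}$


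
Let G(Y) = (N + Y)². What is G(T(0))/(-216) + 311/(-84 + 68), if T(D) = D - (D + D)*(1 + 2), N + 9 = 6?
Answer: -935/48 ≈ -19.479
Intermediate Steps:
N = -3 (N = -9 + 6 = -3)
T(D) = -5*D (T(D) = D - 2*D*3 = D - 6*D = -5*D)
G(Y) = (-3 + Y)²
G(T(0))/(-216) + 311/(-84 + 68) = (-3 - 5*0)²/(-216) + 311/(-84 + 68) = (-3 + 0)²*(-1/216) + 311/(-16) = (-3)²*(-1/216) + 311*(-1/16) = 9*(-1/216) - 311/16 = -1/24 - 311/16 = -935/48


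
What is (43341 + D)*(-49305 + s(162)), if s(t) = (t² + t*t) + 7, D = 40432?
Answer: 267235870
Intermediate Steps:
s(t) = 7 + 2*t² (s(t) = (t² + t²) + 7 = 2*t² + 7 = 7 + 2*t²)
(43341 + D)*(-49305 + s(162)) = (43341 + 40432)*(-49305 + (7 + 2*162²)) = 83773*(-49305 + (7 + 2*26244)) = 83773*(-49305 + (7 + 52488)) = 83773*(-49305 + 52495) = 83773*3190 = 267235870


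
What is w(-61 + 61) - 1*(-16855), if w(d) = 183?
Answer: 17038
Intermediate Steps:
w(-61 + 61) - 1*(-16855) = 183 - 1*(-16855) = 183 + 16855 = 17038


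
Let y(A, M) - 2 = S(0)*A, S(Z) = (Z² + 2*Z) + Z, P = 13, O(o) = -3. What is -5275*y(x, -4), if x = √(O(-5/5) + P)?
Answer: -10550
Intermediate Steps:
x = √10 (x = √(-3 + 13) = √10 ≈ 3.1623)
S(Z) = Z² + 3*Z
y(A, M) = 2 (y(A, M) = 2 + (0*(3 + 0))*A = 2 + (0*3)*A = 2 + 0*A = 2 + 0 = 2)
-5275*y(x, -4) = -5275*2 = -10550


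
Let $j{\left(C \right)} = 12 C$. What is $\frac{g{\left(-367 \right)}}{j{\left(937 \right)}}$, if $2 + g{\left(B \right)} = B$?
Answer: $- \frac{123}{3748} \approx -0.032817$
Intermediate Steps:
$g{\left(B \right)} = -2 + B$
$\frac{g{\left(-367 \right)}}{j{\left(937 \right)}} = \frac{-2 - 367}{12 \cdot 937} = - \frac{369}{11244} = \left(-369\right) \frac{1}{11244} = - \frac{123}{3748}$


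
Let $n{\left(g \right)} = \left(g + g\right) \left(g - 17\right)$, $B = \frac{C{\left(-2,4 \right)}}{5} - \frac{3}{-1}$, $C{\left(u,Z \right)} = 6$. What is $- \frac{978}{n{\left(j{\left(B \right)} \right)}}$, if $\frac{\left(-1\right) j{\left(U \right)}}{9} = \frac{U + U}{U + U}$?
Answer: $- \frac{163}{78} \approx -2.0897$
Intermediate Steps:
$B = \frac{21}{5}$ ($B = \frac{6}{5} - \frac{3}{-1} = 6 \cdot \frac{1}{5} - -3 = \frac{6}{5} + 3 = \frac{21}{5} \approx 4.2$)
$j{\left(U \right)} = -9$ ($j{\left(U \right)} = - 9 \frac{U + U}{U + U} = - 9 \frac{2 U}{2 U} = - 9 \cdot 2 U \frac{1}{2 U} = \left(-9\right) 1 = -9$)
$n{\left(g \right)} = 2 g \left(-17 + g\right)$
$- \frac{978}{n{\left(j{\left(B \right)} \right)}} = - \frac{978}{2 \left(-9\right) \left(-17 - 9\right)} = - \frac{978}{2 \left(-9\right) \left(-26\right)} = - \frac{978}{468} = \left(-978\right) \frac{1}{468} = - \frac{163}{78}$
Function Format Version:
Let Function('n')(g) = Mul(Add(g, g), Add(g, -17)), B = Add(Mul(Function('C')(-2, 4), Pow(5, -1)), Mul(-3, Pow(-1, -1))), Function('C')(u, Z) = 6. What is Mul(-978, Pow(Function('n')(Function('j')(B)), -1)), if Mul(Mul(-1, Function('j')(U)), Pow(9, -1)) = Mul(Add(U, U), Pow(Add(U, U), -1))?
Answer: Rational(-163, 78) ≈ -2.0897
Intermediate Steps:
B = Rational(21, 5) (B = Add(Mul(6, Pow(5, -1)), Mul(-3, Pow(-1, -1))) = Add(Mul(6, Rational(1, 5)), Mul(-3, -1)) = Add(Rational(6, 5), 3) = Rational(21, 5) ≈ 4.2000)
Function('j')(U) = -9 (Function('j')(U) = Mul(-9, Mul(Add(U, U), Pow(Add(U, U), -1))) = Mul(-9, Mul(Mul(2, U), Pow(Mul(2, U), -1))) = Mul(-9, Mul(Mul(2, U), Mul(Rational(1, 2), Pow(U, -1)))) = Mul(-9, 1) = -9)
Function('n')(g) = Mul(2, g, Add(-17, g)) (Function('n')(g) = Mul(Mul(2, g), Add(-17, g)) = Mul(2, g, Add(-17, g)))
Mul(-978, Pow(Function('n')(Function('j')(B)), -1)) = Mul(-978, Pow(Mul(2, -9, Add(-17, -9)), -1)) = Mul(-978, Pow(Mul(2, -9, -26), -1)) = Mul(-978, Pow(468, -1)) = Mul(-978, Rational(1, 468)) = Rational(-163, 78)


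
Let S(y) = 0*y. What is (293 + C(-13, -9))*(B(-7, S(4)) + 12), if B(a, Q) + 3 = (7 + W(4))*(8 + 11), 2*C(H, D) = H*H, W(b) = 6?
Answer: 96640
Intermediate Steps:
C(H, D) = H²/2 (C(H, D) = (H*H)/2 = H²/2)
S(y) = 0
B(a, Q) = 244 (B(a, Q) = -3 + (7 + 6)*(8 + 11) = -3 + 13*19 = -3 + 247 = 244)
(293 + C(-13, -9))*(B(-7, S(4)) + 12) = (293 + (½)*(-13)²)*(244 + 12) = (293 + (½)*169)*256 = (293 + 169/2)*256 = (755/2)*256 = 96640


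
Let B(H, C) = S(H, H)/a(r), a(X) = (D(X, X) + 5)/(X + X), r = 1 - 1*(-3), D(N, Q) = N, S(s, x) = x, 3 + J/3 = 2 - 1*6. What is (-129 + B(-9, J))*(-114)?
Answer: 15618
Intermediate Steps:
J = -21 (J = -9 + 3*(2 - 1*6) = -9 + 3*(2 - 6) = -9 + 3*(-4) = -9 - 12 = -21)
r = 4 (r = 1 + 3 = 4)
a(X) = (5 + X)/(2*X) (a(X) = (X + 5)/(X + X) = (5 + X)/((2*X)) = (5 + X)*(1/(2*X)) = (5 + X)/(2*X))
B(H, C) = 8*H/9 (B(H, C) = H/(((½)*(5 + 4)/4)) = H/(((½)*(¼)*9)) = H/(9/8) = H*(8/9) = 8*H/9)
(-129 + B(-9, J))*(-114) = (-129 + (8/9)*(-9))*(-114) = (-129 - 8)*(-114) = -137*(-114) = 15618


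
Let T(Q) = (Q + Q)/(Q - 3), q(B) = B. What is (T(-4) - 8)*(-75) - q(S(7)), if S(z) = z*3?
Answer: 3453/7 ≈ 493.29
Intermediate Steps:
S(z) = 3*z
T(Q) = 2*Q/(-3 + Q) (T(Q) = (2*Q)/(-3 + Q) = 2*Q/(-3 + Q))
(T(-4) - 8)*(-75) - q(S(7)) = (2*(-4)/(-3 - 4) - 8)*(-75) - 3*7 = (2*(-4)/(-7) - 8)*(-75) - 1*21 = (2*(-4)*(-⅐) - 8)*(-75) - 21 = (8/7 - 8)*(-75) - 21 = -48/7*(-75) - 21 = 3600/7 - 21 = 3453/7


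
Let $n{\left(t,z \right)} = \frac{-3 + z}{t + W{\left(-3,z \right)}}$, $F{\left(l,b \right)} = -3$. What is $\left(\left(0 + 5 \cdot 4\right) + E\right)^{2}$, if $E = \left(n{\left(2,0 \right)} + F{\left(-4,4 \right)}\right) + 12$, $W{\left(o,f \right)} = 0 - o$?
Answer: $\frac{20164}{25} \approx 806.56$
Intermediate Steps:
$W{\left(o,f \right)} = - o$
$n{\left(t,z \right)} = \frac{-3 + z}{3 + t}$ ($n{\left(t,z \right)} = \frac{-3 + z}{t - -3} = \frac{-3 + z}{t + 3} = \frac{-3 + z}{3 + t}$)
$E = \frac{42}{5}$ ($E = \left(\frac{-3 + 0}{3 + 2} - 3\right) + 12 = \left(\frac{1}{5} \left(-3\right) - 3\right) + 12 = \left(- \frac{3}{5} - 3\right) + 12 = - \frac{18}{5} + 12 = \frac{42}{5} \approx 8.4$)
$\left(\left(0 + 5 \cdot 4\right) + E\right)^{2} = \left(\left(0 + 5 \cdot 4\right) + \frac{42}{5}\right)^{2} = \left(\left(0 + 20\right) + \frac{42}{5}\right)^{2} = \left(20 + \frac{42}{5}\right)^{2} = \left(\frac{142}{5}\right)^{2} = \frac{20164}{25}$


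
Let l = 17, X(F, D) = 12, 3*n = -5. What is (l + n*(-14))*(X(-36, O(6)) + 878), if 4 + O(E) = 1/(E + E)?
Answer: 107690/3 ≈ 35897.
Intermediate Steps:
n = -5/3 (n = (1/3)*(-5) = -5/3 ≈ -1.6667)
O(E) = -4 + 1/(2*E) (O(E) = -4 + 1/(E + E) = -4 + 1/(2*E))
(l + n*(-14))*(X(-36, O(6)) + 878) = (17 - 5/3*(-14))*(12 + 878) = (17 + 70/3)*890 = (121/3)*890 = 107690/3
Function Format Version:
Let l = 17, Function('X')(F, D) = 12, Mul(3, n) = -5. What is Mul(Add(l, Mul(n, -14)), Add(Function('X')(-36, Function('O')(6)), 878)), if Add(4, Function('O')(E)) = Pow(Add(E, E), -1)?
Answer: Rational(107690, 3) ≈ 35897.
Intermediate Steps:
n = Rational(-5, 3) (n = Mul(Rational(1, 3), -5) = Rational(-5, 3) ≈ -1.6667)
Function('O')(E) = Add(-4, Mul(Rational(1, 2), Pow(E, -1))) (Function('O')(E) = Add(-4, Pow(Add(E, E), -1)) = Add(-4, Pow(Mul(2, E), -1)) = Add(-4, Mul(Rational(1, 2), Pow(E, -1))))
Mul(Add(l, Mul(n, -14)), Add(Function('X')(-36, Function('O')(6)), 878)) = Mul(Add(17, Mul(Rational(-5, 3), -14)), Add(12, 878)) = Mul(Add(17, Rational(70, 3)), 890) = Mul(Rational(121, 3), 890) = Rational(107690, 3)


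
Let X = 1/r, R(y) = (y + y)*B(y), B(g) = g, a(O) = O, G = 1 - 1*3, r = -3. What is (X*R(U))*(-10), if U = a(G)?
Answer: 80/3 ≈ 26.667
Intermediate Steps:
G = -2 (G = 1 - 3 = -2)
U = -2
R(y) = 2*y² (R(y) = (y + y)*y = (2*y)*y = 2*y²)
X = -⅓ (X = 1/(-3) = -⅓ ≈ -0.33333)
(X*R(U))*(-10) = -2*(-2)²/3*(-10) = -2*4/3*(-10) = -⅓*8*(-10) = -8/3*(-10) = 80/3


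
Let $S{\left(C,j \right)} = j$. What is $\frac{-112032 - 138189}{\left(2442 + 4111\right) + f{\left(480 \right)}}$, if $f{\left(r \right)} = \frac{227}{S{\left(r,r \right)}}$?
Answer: $- \frac{120106080}{3145667} \approx -38.181$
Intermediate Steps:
$f{\left(r \right)} = \frac{227}{r}$
$\frac{-112032 - 138189}{\left(2442 + 4111\right) + f{\left(480 \right)}} = \frac{-112032 - 138189}{\left(2442 + 4111\right) + \frac{227}{480}} = - \frac{250221}{6553 + 227 \cdot \frac{1}{480}} = - \frac{250221}{6553 + \frac{227}{480}} = - \frac{250221}{\frac{3145667}{480}} = \left(-250221\right) \frac{480}{3145667} = - \frac{120106080}{3145667}$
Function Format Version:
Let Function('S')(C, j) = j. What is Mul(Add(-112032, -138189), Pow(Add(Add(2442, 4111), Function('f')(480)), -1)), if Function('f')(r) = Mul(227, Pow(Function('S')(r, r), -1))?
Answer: Rational(-120106080, 3145667) ≈ -38.181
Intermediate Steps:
Function('f')(r) = Mul(227, Pow(r, -1))
Mul(Add(-112032, -138189), Pow(Add(Add(2442, 4111), Function('f')(480)), -1)) = Mul(Add(-112032, -138189), Pow(Add(Add(2442, 4111), Mul(227, Pow(480, -1))), -1)) = Mul(-250221, Pow(Add(6553, Mul(227, Rational(1, 480))), -1)) = Mul(-250221, Pow(Add(6553, Rational(227, 480)), -1)) = Mul(-250221, Pow(Rational(3145667, 480), -1)) = Mul(-250221, Rational(480, 3145667)) = Rational(-120106080, 3145667)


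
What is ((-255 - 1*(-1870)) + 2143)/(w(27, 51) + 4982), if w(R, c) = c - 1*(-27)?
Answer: 1879/2530 ≈ 0.74269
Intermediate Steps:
w(R, c) = 27 + c (w(R, c) = c + 27 = 27 + c)
((-255 - 1*(-1870)) + 2143)/(w(27, 51) + 4982) = ((-255 - 1*(-1870)) + 2143)/((27 + 51) + 4982) = ((-255 + 1870) + 2143)/(78 + 4982) = (1615 + 2143)/5060 = 3758*(1/5060) = 1879/2530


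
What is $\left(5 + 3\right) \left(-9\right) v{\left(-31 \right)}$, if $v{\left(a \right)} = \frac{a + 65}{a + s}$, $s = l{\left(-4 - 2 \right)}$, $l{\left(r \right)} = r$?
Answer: $\frac{2448}{37} \approx 66.162$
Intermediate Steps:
$s = -6$ ($s = -4 - 2 = -6$)
$v{\left(a \right)} = \frac{65 + a}{-6 + a}$ ($v{\left(a \right)} = \frac{a + 65}{a - 6} = \frac{65 + a}{-6 + a}$)
$\left(5 + 3\right) \left(-9\right) v{\left(-31 \right)} = \left(5 + 3\right) \left(-9\right) \frac{65 - 31}{-6 - 31} = 8 \left(-9\right) \frac{1}{-37} \cdot 34 = - 72 \left(\left(- \frac{1}{37}\right) 34\right) = \left(-72\right) \left(- \frac{34}{37}\right) = \frac{2448}{37}$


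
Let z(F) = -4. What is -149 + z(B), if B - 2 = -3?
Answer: -153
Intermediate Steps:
B = -1 (B = 2 - 3 = -1)
-149 + z(B) = -149 - 4 = -153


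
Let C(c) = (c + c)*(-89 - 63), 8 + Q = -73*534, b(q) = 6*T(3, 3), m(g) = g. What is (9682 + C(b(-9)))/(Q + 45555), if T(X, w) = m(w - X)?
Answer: 9682/6565 ≈ 1.4748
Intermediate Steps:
T(X, w) = w - X
b(q) = 0 (b(q) = 6*(3 - 1*3) = 6*(3 - 3) = 6*0 = 0)
Q = -38990 (Q = -8 - 73*534 = -8 - 38982 = -38990)
C(c) = -304*c (C(c) = (2*c)*(-152) = -304*c)
(9682 + C(b(-9)))/(Q + 45555) = (9682 - 304*0)/(-38990 + 45555) = (9682 + 0)/6565 = 9682*(1/6565) = 9682/6565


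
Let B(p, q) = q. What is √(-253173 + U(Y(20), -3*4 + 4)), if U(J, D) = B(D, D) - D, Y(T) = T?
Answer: I*√253173 ≈ 503.16*I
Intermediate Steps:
U(J, D) = 0 (U(J, D) = D - D = 0)
√(-253173 + U(Y(20), -3*4 + 4)) = √(-253173 + 0) = √(-253173) = I*√253173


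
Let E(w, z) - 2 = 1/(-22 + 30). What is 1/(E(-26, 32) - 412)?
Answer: -8/3279 ≈ -0.0024398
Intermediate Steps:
E(w, z) = 17/8 (E(w, z) = 2 + 1/(-22 + 30) = 2 + 1/8 = 2 + ⅛ = 17/8)
1/(E(-26, 32) - 412) = 1/(17/8 - 412) = 1/(-3279/8) = -8/3279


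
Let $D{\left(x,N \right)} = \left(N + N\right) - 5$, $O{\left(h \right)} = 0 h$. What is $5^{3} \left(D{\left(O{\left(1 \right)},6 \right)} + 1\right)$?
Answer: $1000$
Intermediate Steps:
$O{\left(h \right)} = 0$
$D{\left(x,N \right)} = -5 + 2 N$ ($D{\left(x,N \right)} = 2 N - 5 = -5 + 2 N$)
$5^{3} \left(D{\left(O{\left(1 \right)},6 \right)} + 1\right) = 5^{3} \left(\left(-5 + 2 \cdot 6\right) + 1\right) = 125 \left(\left(-5 + 12\right) + 1\right) = 125 \left(7 + 1\right) = 125 \cdot 8 = 1000$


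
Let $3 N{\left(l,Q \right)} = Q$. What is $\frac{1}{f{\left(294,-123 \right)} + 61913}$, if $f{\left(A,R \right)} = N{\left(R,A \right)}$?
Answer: $\frac{1}{62011} \approx 1.6126 \cdot 10^{-5}$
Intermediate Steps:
$N{\left(l,Q \right)} = \frac{Q}{3}$
$f{\left(A,R \right)} = \frac{A}{3}$
$\frac{1}{f{\left(294,-123 \right)} + 61913} = \frac{1}{\frac{1}{3} \cdot 294 + 61913} = \frac{1}{98 + 61913} = \frac{1}{62011}$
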